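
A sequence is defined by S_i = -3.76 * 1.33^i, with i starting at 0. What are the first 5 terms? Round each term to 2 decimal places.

This is a geometric sequence.
i=0: S_0 = -3.76 * 1.33^0 = -3.76
i=1: S_1 = -3.76 * 1.33^1 ≈ -5.0
i=2: S_2 = -3.76 * 1.33^2 ≈ -6.65
i=3: S_3 = -3.76 * 1.33^3 ≈ -8.85
i=4: S_4 = -3.76 * 1.33^4 ≈ -11.77
The first 5 terms are: [-3.76, -5.0, -6.65, -8.85, -11.77]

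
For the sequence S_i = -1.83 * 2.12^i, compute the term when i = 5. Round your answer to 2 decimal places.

S_5 = -1.83 * 2.12^5 ≈ -1.83 * 42.8232 ≈ -78.37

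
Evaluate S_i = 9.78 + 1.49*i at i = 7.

S_7 = 9.78 + 1.49*7 = 9.78 + 10.43 = 20.21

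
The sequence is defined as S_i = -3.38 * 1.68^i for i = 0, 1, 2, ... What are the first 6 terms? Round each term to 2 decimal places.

This is a geometric sequence.
i=0: S_0 = -3.38 * 1.68^0 = -3.38
i=1: S_1 = -3.38 * 1.68^1 ≈ -5.68
i=2: S_2 = -3.38 * 1.68^2 ≈ -9.54
i=3: S_3 = -3.38 * 1.68^3 ≈ -16.03
i=4: S_4 = -3.38 * 1.68^4 ≈ -26.92
i=5: S_5 = -3.38 * 1.68^5 ≈ -45.23
The first 6 terms are: [-3.38, -5.68, -9.54, -16.03, -26.92, -45.23]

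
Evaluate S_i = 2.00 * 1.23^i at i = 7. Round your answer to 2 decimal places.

S_7 = 2.0 * 1.23^7 ≈ 2.0 * 4.2593 ≈ 8.52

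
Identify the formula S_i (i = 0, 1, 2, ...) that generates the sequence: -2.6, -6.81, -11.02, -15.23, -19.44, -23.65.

Check differences: -6.81 - -2.6 = -4.21
-11.02 - -6.81 = -4.21
Common difference d = -4.21.
First term a = -2.6.
Formula: S_i = -2.60 - 4.21*i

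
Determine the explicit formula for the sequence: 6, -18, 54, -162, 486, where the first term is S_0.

Check ratios: -18 / 6 = -3.0
Common ratio r = -3.
First term a = 6.
Formula: S_i = 6 * (-3)^i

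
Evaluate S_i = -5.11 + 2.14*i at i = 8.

S_8 = -5.11 + 2.14*8 = -5.11 + 17.12 = 12.01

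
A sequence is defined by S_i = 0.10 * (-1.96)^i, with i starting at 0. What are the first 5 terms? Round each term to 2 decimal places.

This is a geometric sequence.
i=0: S_0 = 0.1 * (-1.96)^0 = 0.1
i=1: S_1 = 0.1 * (-1.96)^1 ≈ -0.2
i=2: S_2 = 0.1 * (-1.96)^2 ≈ 0.38
i=3: S_3 = 0.1 * (-1.96)^3 ≈ -0.75
i=4: S_4 = 0.1 * (-1.96)^4 ≈ 1.48
The first 5 terms are: [0.1, -0.2, 0.38, -0.75, 1.48]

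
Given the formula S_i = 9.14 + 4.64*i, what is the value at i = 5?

S_5 = 9.14 + 4.64*5 = 9.14 + 23.2 = 32.34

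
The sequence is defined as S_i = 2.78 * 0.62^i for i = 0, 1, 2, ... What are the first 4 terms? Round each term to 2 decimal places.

This is a geometric sequence.
i=0: S_0 = 2.78 * 0.62^0 = 2.78
i=1: S_1 = 2.78 * 0.62^1 ≈ 1.72
i=2: S_2 = 2.78 * 0.62^2 ≈ 1.07
i=3: S_3 = 2.78 * 0.62^3 ≈ 0.66
The first 4 terms are: [2.78, 1.72, 1.07, 0.66]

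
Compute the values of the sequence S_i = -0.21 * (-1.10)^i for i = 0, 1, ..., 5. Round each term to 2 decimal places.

This is a geometric sequence.
i=0: S_0 = -0.21 * (-1.1)^0 = -0.21
i=1: S_1 = -0.21 * (-1.1)^1 ≈ 0.23
i=2: S_2 = -0.21 * (-1.1)^2 ≈ -0.25
i=3: S_3 = -0.21 * (-1.1)^3 ≈ 0.28
i=4: S_4 = -0.21 * (-1.1)^4 ≈ -0.31
i=5: S_5 = -0.21 * (-1.1)^5 ≈ 0.34
The first 6 terms are: [-0.21, 0.23, -0.25, 0.28, -0.31, 0.34]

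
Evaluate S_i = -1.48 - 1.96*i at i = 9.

S_9 = -1.48 + -1.96*9 = -1.48 + -17.64 = -19.12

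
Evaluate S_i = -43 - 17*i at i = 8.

S_8 = -43 + -17*8 = -43 + -136 = -179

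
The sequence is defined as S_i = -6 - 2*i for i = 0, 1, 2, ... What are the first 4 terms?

This is an arithmetic sequence.
i=0: S_0 = -6 + -2*0 = -6
i=1: S_1 = -6 + -2*1 = -8
i=2: S_2 = -6 + -2*2 = -10
i=3: S_3 = -6 + -2*3 = -12
The first 4 terms are: [-6, -8, -10, -12]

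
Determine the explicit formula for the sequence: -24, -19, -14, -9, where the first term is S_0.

Check differences: -19 - -24 = 5
-14 - -19 = 5
Common difference d = 5.
First term a = -24.
Formula: S_i = -24 + 5*i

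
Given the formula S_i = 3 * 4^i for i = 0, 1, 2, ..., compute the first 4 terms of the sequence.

This is a geometric sequence.
i=0: S_0 = 3 * 4^0 = 3
i=1: S_1 = 3 * 4^1 = 12
i=2: S_2 = 3 * 4^2 = 48
i=3: S_3 = 3 * 4^3 = 192
The first 4 terms are: [3, 12, 48, 192]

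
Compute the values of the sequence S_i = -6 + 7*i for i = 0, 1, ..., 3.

This is an arithmetic sequence.
i=0: S_0 = -6 + 7*0 = -6
i=1: S_1 = -6 + 7*1 = 1
i=2: S_2 = -6 + 7*2 = 8
i=3: S_3 = -6 + 7*3 = 15
The first 4 terms are: [-6, 1, 8, 15]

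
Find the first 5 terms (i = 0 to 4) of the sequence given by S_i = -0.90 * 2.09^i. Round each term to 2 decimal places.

This is a geometric sequence.
i=0: S_0 = -0.9 * 2.09^0 = -0.9
i=1: S_1 = -0.9 * 2.09^1 ≈ -1.88
i=2: S_2 = -0.9 * 2.09^2 ≈ -3.93
i=3: S_3 = -0.9 * 2.09^3 ≈ -8.22
i=4: S_4 = -0.9 * 2.09^4 ≈ -17.17
The first 5 terms are: [-0.9, -1.88, -3.93, -8.22, -17.17]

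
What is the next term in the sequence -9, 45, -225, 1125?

Ratios: 45 / -9 = -5.0
This is a geometric sequence with common ratio r = -5.
Next term = 1125 * -5 = -5625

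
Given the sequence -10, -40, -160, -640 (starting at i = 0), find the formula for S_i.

Check ratios: -40 / -10 = 4.0
Common ratio r = 4.
First term a = -10.
Formula: S_i = -10 * 4^i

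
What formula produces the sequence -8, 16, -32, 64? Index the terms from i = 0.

Check ratios: 16 / -8 = -2.0
Common ratio r = -2.
First term a = -8.
Formula: S_i = -8 * (-2)^i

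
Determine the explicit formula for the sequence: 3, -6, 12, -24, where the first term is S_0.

Check ratios: -6 / 3 = -2.0
Common ratio r = -2.
First term a = 3.
Formula: S_i = 3 * (-2)^i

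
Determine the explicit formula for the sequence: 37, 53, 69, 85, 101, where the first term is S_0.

Check differences: 53 - 37 = 16
69 - 53 = 16
Common difference d = 16.
First term a = 37.
Formula: S_i = 37 + 16*i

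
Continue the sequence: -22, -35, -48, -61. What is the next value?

Differences: -35 - -22 = -13
This is an arithmetic sequence with common difference d = -13.
Next term = -61 + -13 = -74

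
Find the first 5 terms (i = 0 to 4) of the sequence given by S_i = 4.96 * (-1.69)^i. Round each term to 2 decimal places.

This is a geometric sequence.
i=0: S_0 = 4.96 * (-1.69)^0 = 4.96
i=1: S_1 = 4.96 * (-1.69)^1 ≈ -8.38
i=2: S_2 = 4.96 * (-1.69)^2 ≈ 14.17
i=3: S_3 = 4.96 * (-1.69)^3 ≈ -23.94
i=4: S_4 = 4.96 * (-1.69)^4 ≈ 40.46
The first 5 terms are: [4.96, -8.38, 14.17, -23.94, 40.46]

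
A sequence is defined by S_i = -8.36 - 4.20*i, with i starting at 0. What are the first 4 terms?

This is an arithmetic sequence.
i=0: S_0 = -8.36 + -4.2*0 = -8.36
i=1: S_1 = -8.36 + -4.2*1 = -12.56
i=2: S_2 = -8.36 + -4.2*2 = -16.76
i=3: S_3 = -8.36 + -4.2*3 = -20.96
The first 4 terms are: [-8.36, -12.56, -16.76, -20.96]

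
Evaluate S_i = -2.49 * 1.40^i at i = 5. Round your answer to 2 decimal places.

S_5 = -2.49 * 1.4^5 ≈ -2.49 * 5.3782 ≈ -13.39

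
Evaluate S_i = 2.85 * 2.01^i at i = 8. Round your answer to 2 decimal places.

S_8 = 2.85 * 2.01^8 ≈ 2.85 * 266.421 ≈ 759.3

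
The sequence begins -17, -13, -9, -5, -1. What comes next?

Differences: -13 - -17 = 4
This is an arithmetic sequence with common difference d = 4.
Next term = -1 + 4 = 3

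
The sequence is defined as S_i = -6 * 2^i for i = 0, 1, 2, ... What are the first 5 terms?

This is a geometric sequence.
i=0: S_0 = -6 * 2^0 = -6
i=1: S_1 = -6 * 2^1 = -12
i=2: S_2 = -6 * 2^2 = -24
i=3: S_3 = -6 * 2^3 = -48
i=4: S_4 = -6 * 2^4 = -96
The first 5 terms are: [-6, -12, -24, -48, -96]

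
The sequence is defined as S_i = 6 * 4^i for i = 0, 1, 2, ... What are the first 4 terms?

This is a geometric sequence.
i=0: S_0 = 6 * 4^0 = 6
i=1: S_1 = 6 * 4^1 = 24
i=2: S_2 = 6 * 4^2 = 96
i=3: S_3 = 6 * 4^3 = 384
The first 4 terms are: [6, 24, 96, 384]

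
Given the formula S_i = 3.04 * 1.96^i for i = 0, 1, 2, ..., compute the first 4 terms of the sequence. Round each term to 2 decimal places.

This is a geometric sequence.
i=0: S_0 = 3.04 * 1.96^0 = 3.04
i=1: S_1 = 3.04 * 1.96^1 ≈ 5.96
i=2: S_2 = 3.04 * 1.96^2 ≈ 11.68
i=3: S_3 = 3.04 * 1.96^3 ≈ 22.89
The first 4 terms are: [3.04, 5.96, 11.68, 22.89]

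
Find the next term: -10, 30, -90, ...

Ratios: 30 / -10 = -3.0
This is a geometric sequence with common ratio r = -3.
Next term = -90 * -3 = 270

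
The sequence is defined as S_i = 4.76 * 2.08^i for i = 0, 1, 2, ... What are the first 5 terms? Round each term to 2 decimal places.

This is a geometric sequence.
i=0: S_0 = 4.76 * 2.08^0 = 4.76
i=1: S_1 = 4.76 * 2.08^1 ≈ 9.9
i=2: S_2 = 4.76 * 2.08^2 ≈ 20.59
i=3: S_3 = 4.76 * 2.08^3 ≈ 42.83
i=4: S_4 = 4.76 * 2.08^4 ≈ 89.1
The first 5 terms are: [4.76, 9.9, 20.59, 42.83, 89.1]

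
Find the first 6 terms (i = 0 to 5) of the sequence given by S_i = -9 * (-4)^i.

This is a geometric sequence.
i=0: S_0 = -9 * (-4)^0 = -9
i=1: S_1 = -9 * (-4)^1 = 36
i=2: S_2 = -9 * (-4)^2 = -144
i=3: S_3 = -9 * (-4)^3 = 576
i=4: S_4 = -9 * (-4)^4 = -2304
i=5: S_5 = -9 * (-4)^5 = 9216
The first 6 terms are: [-9, 36, -144, 576, -2304, 9216]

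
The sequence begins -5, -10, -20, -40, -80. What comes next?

Ratios: -10 / -5 = 2.0
This is a geometric sequence with common ratio r = 2.
Next term = -80 * 2 = -160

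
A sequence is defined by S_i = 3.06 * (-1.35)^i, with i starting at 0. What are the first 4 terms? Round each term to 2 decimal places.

This is a geometric sequence.
i=0: S_0 = 3.06 * (-1.35)^0 = 3.06
i=1: S_1 = 3.06 * (-1.35)^1 ≈ -4.13
i=2: S_2 = 3.06 * (-1.35)^2 ≈ 5.58
i=3: S_3 = 3.06 * (-1.35)^3 ≈ -7.53
The first 4 terms are: [3.06, -4.13, 5.58, -7.53]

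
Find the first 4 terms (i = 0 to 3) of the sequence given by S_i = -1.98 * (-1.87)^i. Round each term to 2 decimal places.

This is a geometric sequence.
i=0: S_0 = -1.98 * (-1.87)^0 = -1.98
i=1: S_1 = -1.98 * (-1.87)^1 ≈ 3.7
i=2: S_2 = -1.98 * (-1.87)^2 ≈ -6.92
i=3: S_3 = -1.98 * (-1.87)^3 ≈ 12.95
The first 4 terms are: [-1.98, 3.7, -6.92, 12.95]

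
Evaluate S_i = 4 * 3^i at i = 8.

S_8 = 4 * 3^8 = 4 * 6561 = 26244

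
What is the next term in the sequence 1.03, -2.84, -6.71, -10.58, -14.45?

Differences: -2.84 - 1.03 = -3.87
This is an arithmetic sequence with common difference d = -3.87.
Next term = -14.45 + -3.87 = -18.32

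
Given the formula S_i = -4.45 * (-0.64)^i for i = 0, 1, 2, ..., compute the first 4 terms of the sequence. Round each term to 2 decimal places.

This is a geometric sequence.
i=0: S_0 = -4.45 * (-0.64)^0 = -4.45
i=1: S_1 = -4.45 * (-0.64)^1 ≈ 2.85
i=2: S_2 = -4.45 * (-0.64)^2 ≈ -1.82
i=3: S_3 = -4.45 * (-0.64)^3 ≈ 1.17
The first 4 terms are: [-4.45, 2.85, -1.82, 1.17]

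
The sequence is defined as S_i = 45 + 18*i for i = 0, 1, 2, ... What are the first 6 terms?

This is an arithmetic sequence.
i=0: S_0 = 45 + 18*0 = 45
i=1: S_1 = 45 + 18*1 = 63
i=2: S_2 = 45 + 18*2 = 81
i=3: S_3 = 45 + 18*3 = 99
i=4: S_4 = 45 + 18*4 = 117
i=5: S_5 = 45 + 18*5 = 135
The first 6 terms are: [45, 63, 81, 99, 117, 135]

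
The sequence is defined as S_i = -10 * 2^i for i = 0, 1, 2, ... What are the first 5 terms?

This is a geometric sequence.
i=0: S_0 = -10 * 2^0 = -10
i=1: S_1 = -10 * 2^1 = -20
i=2: S_2 = -10 * 2^2 = -40
i=3: S_3 = -10 * 2^3 = -80
i=4: S_4 = -10 * 2^4 = -160
The first 5 terms are: [-10, -20, -40, -80, -160]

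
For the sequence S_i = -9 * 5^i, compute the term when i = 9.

S_9 = -9 * 5^9 = -9 * 1953125 = -17578125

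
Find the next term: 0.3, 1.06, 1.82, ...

Differences: 1.06 - 0.3 = 0.76
This is an arithmetic sequence with common difference d = 0.76.
Next term = 1.82 + 0.76 = 2.58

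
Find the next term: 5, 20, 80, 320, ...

Ratios: 20 / 5 = 4.0
This is a geometric sequence with common ratio r = 4.
Next term = 320 * 4 = 1280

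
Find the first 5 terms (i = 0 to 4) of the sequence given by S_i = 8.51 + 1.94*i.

This is an arithmetic sequence.
i=0: S_0 = 8.51 + 1.94*0 = 8.51
i=1: S_1 = 8.51 + 1.94*1 = 10.45
i=2: S_2 = 8.51 + 1.94*2 = 12.39
i=3: S_3 = 8.51 + 1.94*3 = 14.33
i=4: S_4 = 8.51 + 1.94*4 = 16.27
The first 5 terms are: [8.51, 10.45, 12.39, 14.33, 16.27]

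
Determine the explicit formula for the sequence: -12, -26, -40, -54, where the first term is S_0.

Check differences: -26 - -12 = -14
-40 - -26 = -14
Common difference d = -14.
First term a = -12.
Formula: S_i = -12 - 14*i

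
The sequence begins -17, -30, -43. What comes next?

Differences: -30 - -17 = -13
This is an arithmetic sequence with common difference d = -13.
Next term = -43 + -13 = -56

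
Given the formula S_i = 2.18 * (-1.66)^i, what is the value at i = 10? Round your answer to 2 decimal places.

S_10 = 2.18 * (-1.66)^10 ≈ 2.18 * 158.8843 ≈ 346.37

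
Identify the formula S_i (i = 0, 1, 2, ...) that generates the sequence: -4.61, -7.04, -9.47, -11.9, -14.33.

Check differences: -7.04 - -4.61 = -2.43
-9.47 - -7.04 = -2.43
Common difference d = -2.43.
First term a = -4.61.
Formula: S_i = -4.61 - 2.43*i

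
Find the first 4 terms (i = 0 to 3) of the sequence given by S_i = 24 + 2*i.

This is an arithmetic sequence.
i=0: S_0 = 24 + 2*0 = 24
i=1: S_1 = 24 + 2*1 = 26
i=2: S_2 = 24 + 2*2 = 28
i=3: S_3 = 24 + 2*3 = 30
The first 4 terms are: [24, 26, 28, 30]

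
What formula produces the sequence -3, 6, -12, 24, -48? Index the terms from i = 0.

Check ratios: 6 / -3 = -2.0
Common ratio r = -2.
First term a = -3.
Formula: S_i = -3 * (-2)^i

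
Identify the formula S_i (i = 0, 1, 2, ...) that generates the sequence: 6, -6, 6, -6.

Check ratios: -6 / 6 = -1.0
Common ratio r = -1.
First term a = 6.
Formula: S_i = 6 * (-1)^i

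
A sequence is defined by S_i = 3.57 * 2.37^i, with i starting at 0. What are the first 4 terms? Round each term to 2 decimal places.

This is a geometric sequence.
i=0: S_0 = 3.57 * 2.37^0 = 3.57
i=1: S_1 = 3.57 * 2.37^1 ≈ 8.46
i=2: S_2 = 3.57 * 2.37^2 ≈ 20.05
i=3: S_3 = 3.57 * 2.37^3 ≈ 47.52
The first 4 terms are: [3.57, 8.46, 20.05, 47.52]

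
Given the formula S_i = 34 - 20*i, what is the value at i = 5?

S_5 = 34 + -20*5 = 34 + -100 = -66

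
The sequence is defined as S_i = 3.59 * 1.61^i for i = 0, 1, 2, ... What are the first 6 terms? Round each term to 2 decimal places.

This is a geometric sequence.
i=0: S_0 = 3.59 * 1.61^0 = 3.59
i=1: S_1 = 3.59 * 1.61^1 ≈ 5.78
i=2: S_2 = 3.59 * 1.61^2 ≈ 9.31
i=3: S_3 = 3.59 * 1.61^3 ≈ 14.98
i=4: S_4 = 3.59 * 1.61^4 ≈ 24.12
i=5: S_5 = 3.59 * 1.61^5 ≈ 38.84
The first 6 terms are: [3.59, 5.78, 9.31, 14.98, 24.12, 38.84]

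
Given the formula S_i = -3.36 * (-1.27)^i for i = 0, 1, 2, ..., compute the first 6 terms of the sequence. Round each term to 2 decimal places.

This is a geometric sequence.
i=0: S_0 = -3.36 * (-1.27)^0 = -3.36
i=1: S_1 = -3.36 * (-1.27)^1 ≈ 4.27
i=2: S_2 = -3.36 * (-1.27)^2 ≈ -5.42
i=3: S_3 = -3.36 * (-1.27)^3 ≈ 6.88
i=4: S_4 = -3.36 * (-1.27)^4 ≈ -8.74
i=5: S_5 = -3.36 * (-1.27)^5 ≈ 11.1
The first 6 terms are: [-3.36, 4.27, -5.42, 6.88, -8.74, 11.1]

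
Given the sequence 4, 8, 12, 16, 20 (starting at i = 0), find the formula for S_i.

Check differences: 8 - 4 = 4
12 - 8 = 4
Common difference d = 4.
First term a = 4.
Formula: S_i = 4 + 4*i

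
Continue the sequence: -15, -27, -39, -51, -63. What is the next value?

Differences: -27 - -15 = -12
This is an arithmetic sequence with common difference d = -12.
Next term = -63 + -12 = -75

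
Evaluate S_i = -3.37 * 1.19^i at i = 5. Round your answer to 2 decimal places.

S_5 = -3.37 * 1.19^5 ≈ -3.37 * 2.3864 ≈ -8.04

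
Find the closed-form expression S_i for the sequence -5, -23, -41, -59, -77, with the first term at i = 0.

Check differences: -23 - -5 = -18
-41 - -23 = -18
Common difference d = -18.
First term a = -5.
Formula: S_i = -5 - 18*i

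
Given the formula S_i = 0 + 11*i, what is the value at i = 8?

S_8 = 0 + 11*8 = 0 + 88 = 88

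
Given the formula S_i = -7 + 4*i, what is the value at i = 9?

S_9 = -7 + 4*9 = -7 + 36 = 29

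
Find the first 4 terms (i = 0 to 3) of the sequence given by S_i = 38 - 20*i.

This is an arithmetic sequence.
i=0: S_0 = 38 + -20*0 = 38
i=1: S_1 = 38 + -20*1 = 18
i=2: S_2 = 38 + -20*2 = -2
i=3: S_3 = 38 + -20*3 = -22
The first 4 terms are: [38, 18, -2, -22]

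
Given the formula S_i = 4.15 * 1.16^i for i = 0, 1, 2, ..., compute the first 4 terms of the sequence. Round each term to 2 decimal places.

This is a geometric sequence.
i=0: S_0 = 4.15 * 1.16^0 = 4.15
i=1: S_1 = 4.15 * 1.16^1 ≈ 4.81
i=2: S_2 = 4.15 * 1.16^2 ≈ 5.58
i=3: S_3 = 4.15 * 1.16^3 ≈ 6.48
The first 4 terms are: [4.15, 4.81, 5.58, 6.48]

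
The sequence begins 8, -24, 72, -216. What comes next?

Ratios: -24 / 8 = -3.0
This is a geometric sequence with common ratio r = -3.
Next term = -216 * -3 = 648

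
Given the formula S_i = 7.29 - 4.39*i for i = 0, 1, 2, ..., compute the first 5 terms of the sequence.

This is an arithmetic sequence.
i=0: S_0 = 7.29 + -4.39*0 = 7.29
i=1: S_1 = 7.29 + -4.39*1 = 2.9
i=2: S_2 = 7.29 + -4.39*2 = -1.49
i=3: S_3 = 7.29 + -4.39*3 = -5.88
i=4: S_4 = 7.29 + -4.39*4 = -10.27
The first 5 terms are: [7.29, 2.9, -1.49, -5.88, -10.27]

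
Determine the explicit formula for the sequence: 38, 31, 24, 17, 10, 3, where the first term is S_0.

Check differences: 31 - 38 = -7
24 - 31 = -7
Common difference d = -7.
First term a = 38.
Formula: S_i = 38 - 7*i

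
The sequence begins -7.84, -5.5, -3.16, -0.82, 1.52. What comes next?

Differences: -5.5 - -7.84 = 2.34
This is an arithmetic sequence with common difference d = 2.34.
Next term = 1.52 + 2.34 = 3.86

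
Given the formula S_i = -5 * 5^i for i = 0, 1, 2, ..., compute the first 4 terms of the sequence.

This is a geometric sequence.
i=0: S_0 = -5 * 5^0 = -5
i=1: S_1 = -5 * 5^1 = -25
i=2: S_2 = -5 * 5^2 = -125
i=3: S_3 = -5 * 5^3 = -625
The first 4 terms are: [-5, -25, -125, -625]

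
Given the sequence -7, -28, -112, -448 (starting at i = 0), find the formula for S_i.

Check ratios: -28 / -7 = 4.0
Common ratio r = 4.
First term a = -7.
Formula: S_i = -7 * 4^i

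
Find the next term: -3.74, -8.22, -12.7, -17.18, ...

Differences: -8.22 - -3.74 = -4.48
This is an arithmetic sequence with common difference d = -4.48.
Next term = -17.18 + -4.48 = -21.66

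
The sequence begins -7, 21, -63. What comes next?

Ratios: 21 / -7 = -3.0
This is a geometric sequence with common ratio r = -3.
Next term = -63 * -3 = 189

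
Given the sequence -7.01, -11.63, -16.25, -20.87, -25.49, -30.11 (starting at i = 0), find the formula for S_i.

Check differences: -11.63 - -7.01 = -4.62
-16.25 - -11.63 = -4.62
Common difference d = -4.62.
First term a = -7.01.
Formula: S_i = -7.01 - 4.62*i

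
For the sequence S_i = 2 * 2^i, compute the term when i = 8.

S_8 = 2 * 2^8 = 2 * 256 = 512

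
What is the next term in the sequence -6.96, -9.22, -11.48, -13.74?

Differences: -9.22 - -6.96 = -2.26
This is an arithmetic sequence with common difference d = -2.26.
Next term = -13.74 + -2.26 = -16.0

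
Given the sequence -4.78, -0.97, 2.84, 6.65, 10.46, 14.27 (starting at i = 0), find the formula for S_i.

Check differences: -0.97 - -4.78 = 3.81
2.84 - -0.97 = 3.81
Common difference d = 3.81.
First term a = -4.78.
Formula: S_i = -4.78 + 3.81*i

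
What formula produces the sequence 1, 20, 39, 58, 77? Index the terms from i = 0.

Check differences: 20 - 1 = 19
39 - 20 = 19
Common difference d = 19.
First term a = 1.
Formula: S_i = 1 + 19*i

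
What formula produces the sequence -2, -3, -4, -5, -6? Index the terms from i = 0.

Check differences: -3 - -2 = -1
-4 - -3 = -1
Common difference d = -1.
First term a = -2.
Formula: S_i = -2 - 1*i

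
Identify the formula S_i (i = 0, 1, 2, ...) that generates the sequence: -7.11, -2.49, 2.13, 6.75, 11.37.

Check differences: -2.49 - -7.11 = 4.62
2.13 - -2.49 = 4.62
Common difference d = 4.62.
First term a = -7.11.
Formula: S_i = -7.11 + 4.62*i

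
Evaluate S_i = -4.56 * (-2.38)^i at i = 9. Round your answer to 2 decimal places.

S_9 = -4.56 * (-2.38)^9 ≈ -4.56 * -2450.1497 ≈ 11172.68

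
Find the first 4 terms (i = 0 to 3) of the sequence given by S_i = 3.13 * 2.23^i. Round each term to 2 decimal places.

This is a geometric sequence.
i=0: S_0 = 3.13 * 2.23^0 = 3.13
i=1: S_1 = 3.13 * 2.23^1 ≈ 6.98
i=2: S_2 = 3.13 * 2.23^2 ≈ 15.57
i=3: S_3 = 3.13 * 2.23^3 ≈ 34.71
The first 4 terms are: [3.13, 6.98, 15.57, 34.71]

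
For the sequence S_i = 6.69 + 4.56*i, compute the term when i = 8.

S_8 = 6.69 + 4.56*8 = 6.69 + 36.48 = 43.17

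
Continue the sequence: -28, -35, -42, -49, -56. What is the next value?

Differences: -35 - -28 = -7
This is an arithmetic sequence with common difference d = -7.
Next term = -56 + -7 = -63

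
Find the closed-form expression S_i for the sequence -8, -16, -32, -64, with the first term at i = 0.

Check ratios: -16 / -8 = 2.0
Common ratio r = 2.
First term a = -8.
Formula: S_i = -8 * 2^i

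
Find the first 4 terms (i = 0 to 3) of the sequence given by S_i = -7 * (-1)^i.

This is a geometric sequence.
i=0: S_0 = -7 * (-1)^0 = -7
i=1: S_1 = -7 * (-1)^1 = 7
i=2: S_2 = -7 * (-1)^2 = -7
i=3: S_3 = -7 * (-1)^3 = 7
The first 4 terms are: [-7, 7, -7, 7]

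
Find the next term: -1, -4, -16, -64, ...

Ratios: -4 / -1 = 4.0
This is a geometric sequence with common ratio r = 4.
Next term = -64 * 4 = -256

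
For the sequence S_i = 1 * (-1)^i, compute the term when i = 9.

S_9 = 1 * (-1)^9 = 1 * -1 = -1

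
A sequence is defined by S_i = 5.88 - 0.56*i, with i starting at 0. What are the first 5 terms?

This is an arithmetic sequence.
i=0: S_0 = 5.88 + -0.56*0 = 5.88
i=1: S_1 = 5.88 + -0.56*1 = 5.32
i=2: S_2 = 5.88 + -0.56*2 = 4.76
i=3: S_3 = 5.88 + -0.56*3 = 4.2
i=4: S_4 = 5.88 + -0.56*4 = 3.64
The first 5 terms are: [5.88, 5.32, 4.76, 4.2, 3.64]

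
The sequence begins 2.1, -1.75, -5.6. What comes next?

Differences: -1.75 - 2.1 = -3.85
This is an arithmetic sequence with common difference d = -3.85.
Next term = -5.6 + -3.85 = -9.45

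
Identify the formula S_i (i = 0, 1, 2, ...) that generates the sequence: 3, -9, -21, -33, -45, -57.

Check differences: -9 - 3 = -12
-21 - -9 = -12
Common difference d = -12.
First term a = 3.
Formula: S_i = 3 - 12*i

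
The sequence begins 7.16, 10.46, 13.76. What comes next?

Differences: 10.46 - 7.16 = 3.3
This is an arithmetic sequence with common difference d = 3.3.
Next term = 13.76 + 3.3 = 17.06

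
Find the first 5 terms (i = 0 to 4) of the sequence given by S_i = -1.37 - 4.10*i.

This is an arithmetic sequence.
i=0: S_0 = -1.37 + -4.1*0 = -1.37
i=1: S_1 = -1.37 + -4.1*1 = -5.47
i=2: S_2 = -1.37 + -4.1*2 = -9.57
i=3: S_3 = -1.37 + -4.1*3 = -13.67
i=4: S_4 = -1.37 + -4.1*4 = -17.77
The first 5 terms are: [-1.37, -5.47, -9.57, -13.67, -17.77]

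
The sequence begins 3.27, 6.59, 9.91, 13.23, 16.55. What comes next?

Differences: 6.59 - 3.27 = 3.32
This is an arithmetic sequence with common difference d = 3.32.
Next term = 16.55 + 3.32 = 19.87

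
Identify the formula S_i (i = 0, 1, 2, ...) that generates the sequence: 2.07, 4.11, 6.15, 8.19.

Check differences: 4.11 - 2.07 = 2.04
6.15 - 4.11 = 2.04
Common difference d = 2.04.
First term a = 2.07.
Formula: S_i = 2.07 + 2.04*i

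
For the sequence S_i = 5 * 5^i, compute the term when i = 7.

S_7 = 5 * 5^7 = 5 * 78125 = 390625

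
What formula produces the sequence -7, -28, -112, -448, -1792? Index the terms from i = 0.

Check ratios: -28 / -7 = 4.0
Common ratio r = 4.
First term a = -7.
Formula: S_i = -7 * 4^i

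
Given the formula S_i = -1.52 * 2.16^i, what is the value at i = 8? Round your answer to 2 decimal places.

S_8 = -1.52 * 2.16^8 ≈ -1.52 * 473.8381 ≈ -720.23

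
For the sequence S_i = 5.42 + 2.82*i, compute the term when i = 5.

S_5 = 5.42 + 2.82*5 = 5.42 + 14.1 = 19.52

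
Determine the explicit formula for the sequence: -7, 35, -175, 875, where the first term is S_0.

Check ratios: 35 / -7 = -5.0
Common ratio r = -5.
First term a = -7.
Formula: S_i = -7 * (-5)^i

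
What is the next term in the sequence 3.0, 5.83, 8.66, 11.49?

Differences: 5.83 - 3.0 = 2.83
This is an arithmetic sequence with common difference d = 2.83.
Next term = 11.49 + 2.83 = 14.32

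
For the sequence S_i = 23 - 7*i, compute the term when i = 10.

S_10 = 23 + -7*10 = 23 + -70 = -47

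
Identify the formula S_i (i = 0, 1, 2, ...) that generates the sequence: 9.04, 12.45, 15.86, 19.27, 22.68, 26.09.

Check differences: 12.45 - 9.04 = 3.41
15.86 - 12.45 = 3.41
Common difference d = 3.41.
First term a = 9.04.
Formula: S_i = 9.04 + 3.41*i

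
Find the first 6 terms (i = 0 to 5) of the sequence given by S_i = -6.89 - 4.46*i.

This is an arithmetic sequence.
i=0: S_0 = -6.89 + -4.46*0 = -6.89
i=1: S_1 = -6.89 + -4.46*1 = -11.35
i=2: S_2 = -6.89 + -4.46*2 = -15.81
i=3: S_3 = -6.89 + -4.46*3 = -20.27
i=4: S_4 = -6.89 + -4.46*4 = -24.73
i=5: S_5 = -6.89 + -4.46*5 = -29.19
The first 6 terms are: [-6.89, -11.35, -15.81, -20.27, -24.73, -29.19]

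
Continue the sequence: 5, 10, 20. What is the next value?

Ratios: 10 / 5 = 2.0
This is a geometric sequence with common ratio r = 2.
Next term = 20 * 2 = 40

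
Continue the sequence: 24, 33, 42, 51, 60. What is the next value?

Differences: 33 - 24 = 9
This is an arithmetic sequence with common difference d = 9.
Next term = 60 + 9 = 69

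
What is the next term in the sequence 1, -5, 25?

Ratios: -5 / 1 = -5.0
This is a geometric sequence with common ratio r = -5.
Next term = 25 * -5 = -125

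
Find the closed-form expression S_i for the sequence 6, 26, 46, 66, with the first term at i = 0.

Check differences: 26 - 6 = 20
46 - 26 = 20
Common difference d = 20.
First term a = 6.
Formula: S_i = 6 + 20*i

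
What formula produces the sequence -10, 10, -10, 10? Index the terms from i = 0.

Check ratios: 10 / -10 = -1.0
Common ratio r = -1.
First term a = -10.
Formula: S_i = -10 * (-1)^i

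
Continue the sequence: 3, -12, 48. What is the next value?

Ratios: -12 / 3 = -4.0
This is a geometric sequence with common ratio r = -4.
Next term = 48 * -4 = -192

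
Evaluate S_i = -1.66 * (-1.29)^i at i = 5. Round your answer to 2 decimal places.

S_5 = -1.66 * (-1.29)^5 ≈ -1.66 * -3.5723 ≈ 5.93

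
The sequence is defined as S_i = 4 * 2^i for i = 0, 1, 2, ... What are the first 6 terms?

This is a geometric sequence.
i=0: S_0 = 4 * 2^0 = 4
i=1: S_1 = 4 * 2^1 = 8
i=2: S_2 = 4 * 2^2 = 16
i=3: S_3 = 4 * 2^3 = 32
i=4: S_4 = 4 * 2^4 = 64
i=5: S_5 = 4 * 2^5 = 128
The first 6 terms are: [4, 8, 16, 32, 64, 128]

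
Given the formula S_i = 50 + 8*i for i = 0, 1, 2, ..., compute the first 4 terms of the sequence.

This is an arithmetic sequence.
i=0: S_0 = 50 + 8*0 = 50
i=1: S_1 = 50 + 8*1 = 58
i=2: S_2 = 50 + 8*2 = 66
i=3: S_3 = 50 + 8*3 = 74
The first 4 terms are: [50, 58, 66, 74]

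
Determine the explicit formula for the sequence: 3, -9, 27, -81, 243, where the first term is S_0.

Check ratios: -9 / 3 = -3.0
Common ratio r = -3.
First term a = 3.
Formula: S_i = 3 * (-3)^i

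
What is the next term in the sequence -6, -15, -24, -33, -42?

Differences: -15 - -6 = -9
This is an arithmetic sequence with common difference d = -9.
Next term = -42 + -9 = -51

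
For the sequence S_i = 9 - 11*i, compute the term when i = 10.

S_10 = 9 + -11*10 = 9 + -110 = -101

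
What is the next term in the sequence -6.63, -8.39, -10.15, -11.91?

Differences: -8.39 - -6.63 = -1.76
This is an arithmetic sequence with common difference d = -1.76.
Next term = -11.91 + -1.76 = -13.67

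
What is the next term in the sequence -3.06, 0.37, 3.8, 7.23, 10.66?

Differences: 0.37 - -3.06 = 3.43
This is an arithmetic sequence with common difference d = 3.43.
Next term = 10.66 + 3.43 = 14.09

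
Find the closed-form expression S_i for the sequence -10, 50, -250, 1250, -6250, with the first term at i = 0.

Check ratios: 50 / -10 = -5.0
Common ratio r = -5.
First term a = -10.
Formula: S_i = -10 * (-5)^i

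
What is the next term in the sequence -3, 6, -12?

Ratios: 6 / -3 = -2.0
This is a geometric sequence with common ratio r = -2.
Next term = -12 * -2 = 24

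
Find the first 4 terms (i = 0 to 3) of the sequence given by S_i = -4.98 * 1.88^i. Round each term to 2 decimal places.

This is a geometric sequence.
i=0: S_0 = -4.98 * 1.88^0 = -4.98
i=1: S_1 = -4.98 * 1.88^1 ≈ -9.36
i=2: S_2 = -4.98 * 1.88^2 ≈ -17.6
i=3: S_3 = -4.98 * 1.88^3 ≈ -33.09
The first 4 terms are: [-4.98, -9.36, -17.6, -33.09]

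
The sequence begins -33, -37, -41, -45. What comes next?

Differences: -37 - -33 = -4
This is an arithmetic sequence with common difference d = -4.
Next term = -45 + -4 = -49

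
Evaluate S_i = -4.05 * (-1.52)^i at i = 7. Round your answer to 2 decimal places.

S_7 = -4.05 * (-1.52)^7 ≈ -4.05 * -18.7458 ≈ 75.92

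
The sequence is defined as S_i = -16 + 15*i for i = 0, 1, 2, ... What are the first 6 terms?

This is an arithmetic sequence.
i=0: S_0 = -16 + 15*0 = -16
i=1: S_1 = -16 + 15*1 = -1
i=2: S_2 = -16 + 15*2 = 14
i=3: S_3 = -16 + 15*3 = 29
i=4: S_4 = -16 + 15*4 = 44
i=5: S_5 = -16 + 15*5 = 59
The first 6 terms are: [-16, -1, 14, 29, 44, 59]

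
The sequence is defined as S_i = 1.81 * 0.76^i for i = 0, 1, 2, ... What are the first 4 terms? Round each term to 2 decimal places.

This is a geometric sequence.
i=0: S_0 = 1.81 * 0.76^0 = 1.81
i=1: S_1 = 1.81 * 0.76^1 ≈ 1.38
i=2: S_2 = 1.81 * 0.76^2 ≈ 1.05
i=3: S_3 = 1.81 * 0.76^3 ≈ 0.79
The first 4 terms are: [1.81, 1.38, 1.05, 0.79]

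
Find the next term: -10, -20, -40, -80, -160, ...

Ratios: -20 / -10 = 2.0
This is a geometric sequence with common ratio r = 2.
Next term = -160 * 2 = -320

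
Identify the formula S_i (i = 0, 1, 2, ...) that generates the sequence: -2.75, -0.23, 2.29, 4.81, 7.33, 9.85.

Check differences: -0.23 - -2.75 = 2.52
2.29 - -0.23 = 2.52
Common difference d = 2.52.
First term a = -2.75.
Formula: S_i = -2.75 + 2.52*i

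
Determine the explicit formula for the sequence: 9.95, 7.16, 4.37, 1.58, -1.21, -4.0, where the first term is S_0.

Check differences: 7.16 - 9.95 = -2.79
4.37 - 7.16 = -2.79
Common difference d = -2.79.
First term a = 9.95.
Formula: S_i = 9.95 - 2.79*i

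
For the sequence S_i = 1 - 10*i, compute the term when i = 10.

S_10 = 1 + -10*10 = 1 + -100 = -99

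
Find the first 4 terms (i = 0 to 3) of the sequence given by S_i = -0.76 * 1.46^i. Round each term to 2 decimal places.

This is a geometric sequence.
i=0: S_0 = -0.76 * 1.46^0 = -0.76
i=1: S_1 = -0.76 * 1.46^1 ≈ -1.11
i=2: S_2 = -0.76 * 1.46^2 ≈ -1.62
i=3: S_3 = -0.76 * 1.46^3 ≈ -2.37
The first 4 terms are: [-0.76, -1.11, -1.62, -2.37]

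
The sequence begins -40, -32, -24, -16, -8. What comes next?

Differences: -32 - -40 = 8
This is an arithmetic sequence with common difference d = 8.
Next term = -8 + 8 = 0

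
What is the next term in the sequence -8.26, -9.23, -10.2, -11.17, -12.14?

Differences: -9.23 - -8.26 = -0.97
This is an arithmetic sequence with common difference d = -0.97.
Next term = -12.14 + -0.97 = -13.11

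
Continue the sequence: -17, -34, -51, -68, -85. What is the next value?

Differences: -34 - -17 = -17
This is an arithmetic sequence with common difference d = -17.
Next term = -85 + -17 = -102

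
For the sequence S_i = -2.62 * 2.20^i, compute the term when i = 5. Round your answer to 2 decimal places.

S_5 = -2.62 * 2.2^5 ≈ -2.62 * 51.5363 ≈ -135.03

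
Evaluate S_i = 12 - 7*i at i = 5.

S_5 = 12 + -7*5 = 12 + -35 = -23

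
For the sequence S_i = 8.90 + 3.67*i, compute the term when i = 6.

S_6 = 8.9 + 3.67*6 = 8.9 + 22.02 = 30.92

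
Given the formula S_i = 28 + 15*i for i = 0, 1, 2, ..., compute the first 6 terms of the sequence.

This is an arithmetic sequence.
i=0: S_0 = 28 + 15*0 = 28
i=1: S_1 = 28 + 15*1 = 43
i=2: S_2 = 28 + 15*2 = 58
i=3: S_3 = 28 + 15*3 = 73
i=4: S_4 = 28 + 15*4 = 88
i=5: S_5 = 28 + 15*5 = 103
The first 6 terms are: [28, 43, 58, 73, 88, 103]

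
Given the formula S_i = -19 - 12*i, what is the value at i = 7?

S_7 = -19 + -12*7 = -19 + -84 = -103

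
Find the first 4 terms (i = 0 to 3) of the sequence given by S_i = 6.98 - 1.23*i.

This is an arithmetic sequence.
i=0: S_0 = 6.98 + -1.23*0 = 6.98
i=1: S_1 = 6.98 + -1.23*1 = 5.75
i=2: S_2 = 6.98 + -1.23*2 = 4.52
i=3: S_3 = 6.98 + -1.23*3 = 3.29
The first 4 terms are: [6.98, 5.75, 4.52, 3.29]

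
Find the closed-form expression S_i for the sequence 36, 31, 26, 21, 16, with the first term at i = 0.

Check differences: 31 - 36 = -5
26 - 31 = -5
Common difference d = -5.
First term a = 36.
Formula: S_i = 36 - 5*i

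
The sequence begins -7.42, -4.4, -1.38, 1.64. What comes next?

Differences: -4.4 - -7.42 = 3.02
This is an arithmetic sequence with common difference d = 3.02.
Next term = 1.64 + 3.02 = 4.66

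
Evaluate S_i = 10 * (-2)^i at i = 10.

S_10 = 10 * (-2)^10 = 10 * 1024 = 10240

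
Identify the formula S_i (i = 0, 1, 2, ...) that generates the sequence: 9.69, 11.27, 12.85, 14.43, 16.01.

Check differences: 11.27 - 9.69 = 1.58
12.85 - 11.27 = 1.58
Common difference d = 1.58.
First term a = 9.69.
Formula: S_i = 9.69 + 1.58*i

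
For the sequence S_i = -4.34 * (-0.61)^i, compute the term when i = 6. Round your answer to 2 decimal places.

S_6 = -4.34 * (-0.61)^6 ≈ -4.34 * 0.0515 ≈ -0.22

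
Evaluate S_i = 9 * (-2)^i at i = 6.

S_6 = 9 * (-2)^6 = 9 * 64 = 576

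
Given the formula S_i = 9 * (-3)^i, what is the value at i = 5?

S_5 = 9 * (-3)^5 = 9 * -243 = -2187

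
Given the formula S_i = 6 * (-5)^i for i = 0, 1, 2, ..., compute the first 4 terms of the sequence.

This is a geometric sequence.
i=0: S_0 = 6 * (-5)^0 = 6
i=1: S_1 = 6 * (-5)^1 = -30
i=2: S_2 = 6 * (-5)^2 = 150
i=3: S_3 = 6 * (-5)^3 = -750
The first 4 terms are: [6, -30, 150, -750]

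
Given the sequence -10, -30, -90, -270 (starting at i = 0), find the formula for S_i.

Check ratios: -30 / -10 = 3.0
Common ratio r = 3.
First term a = -10.
Formula: S_i = -10 * 3^i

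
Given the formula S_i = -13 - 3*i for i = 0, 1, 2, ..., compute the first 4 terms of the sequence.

This is an arithmetic sequence.
i=0: S_0 = -13 + -3*0 = -13
i=1: S_1 = -13 + -3*1 = -16
i=2: S_2 = -13 + -3*2 = -19
i=3: S_3 = -13 + -3*3 = -22
The first 4 terms are: [-13, -16, -19, -22]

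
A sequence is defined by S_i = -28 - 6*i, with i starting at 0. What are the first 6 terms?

This is an arithmetic sequence.
i=0: S_0 = -28 + -6*0 = -28
i=1: S_1 = -28 + -6*1 = -34
i=2: S_2 = -28 + -6*2 = -40
i=3: S_3 = -28 + -6*3 = -46
i=4: S_4 = -28 + -6*4 = -52
i=5: S_5 = -28 + -6*5 = -58
The first 6 terms are: [-28, -34, -40, -46, -52, -58]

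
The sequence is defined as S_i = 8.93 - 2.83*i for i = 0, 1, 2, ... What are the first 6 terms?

This is an arithmetic sequence.
i=0: S_0 = 8.93 + -2.83*0 = 8.93
i=1: S_1 = 8.93 + -2.83*1 = 6.1
i=2: S_2 = 8.93 + -2.83*2 = 3.27
i=3: S_3 = 8.93 + -2.83*3 = 0.44
i=4: S_4 = 8.93 + -2.83*4 = -2.39
i=5: S_5 = 8.93 + -2.83*5 = -5.22
The first 6 terms are: [8.93, 6.1, 3.27, 0.44, -2.39, -5.22]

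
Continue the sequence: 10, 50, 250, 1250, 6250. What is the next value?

Ratios: 50 / 10 = 5.0
This is a geometric sequence with common ratio r = 5.
Next term = 6250 * 5 = 31250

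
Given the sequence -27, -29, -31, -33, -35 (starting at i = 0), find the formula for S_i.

Check differences: -29 - -27 = -2
-31 - -29 = -2
Common difference d = -2.
First term a = -27.
Formula: S_i = -27 - 2*i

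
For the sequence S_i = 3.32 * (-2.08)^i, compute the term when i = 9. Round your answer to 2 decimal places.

S_9 = 3.32 * (-2.08)^9 ≈ 3.32 * -728.7356 ≈ -2419.4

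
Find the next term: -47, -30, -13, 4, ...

Differences: -30 - -47 = 17
This is an arithmetic sequence with common difference d = 17.
Next term = 4 + 17 = 21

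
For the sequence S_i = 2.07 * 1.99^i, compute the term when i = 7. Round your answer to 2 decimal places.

S_7 = 2.07 * 1.99^7 ≈ 2.07 * 123.5866 ≈ 255.82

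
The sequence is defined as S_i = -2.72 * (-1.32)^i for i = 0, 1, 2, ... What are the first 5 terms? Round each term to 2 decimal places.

This is a geometric sequence.
i=0: S_0 = -2.72 * (-1.32)^0 = -2.72
i=1: S_1 = -2.72 * (-1.32)^1 ≈ 3.59
i=2: S_2 = -2.72 * (-1.32)^2 ≈ -4.74
i=3: S_3 = -2.72 * (-1.32)^3 ≈ 6.26
i=4: S_4 = -2.72 * (-1.32)^4 ≈ -8.26
The first 5 terms are: [-2.72, 3.59, -4.74, 6.26, -8.26]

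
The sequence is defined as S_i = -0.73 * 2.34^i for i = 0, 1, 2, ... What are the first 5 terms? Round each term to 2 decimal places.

This is a geometric sequence.
i=0: S_0 = -0.73 * 2.34^0 = -0.73
i=1: S_1 = -0.73 * 2.34^1 ≈ -1.71
i=2: S_2 = -0.73 * 2.34^2 ≈ -4.0
i=3: S_3 = -0.73 * 2.34^3 ≈ -9.35
i=4: S_4 = -0.73 * 2.34^4 ≈ -21.89
The first 5 terms are: [-0.73, -1.71, -4.0, -9.35, -21.89]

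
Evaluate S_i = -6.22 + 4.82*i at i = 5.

S_5 = -6.22 + 4.82*5 = -6.22 + 24.1 = 17.88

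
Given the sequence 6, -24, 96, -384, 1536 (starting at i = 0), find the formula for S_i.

Check ratios: -24 / 6 = -4.0
Common ratio r = -4.
First term a = 6.
Formula: S_i = 6 * (-4)^i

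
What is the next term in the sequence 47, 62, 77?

Differences: 62 - 47 = 15
This is an arithmetic sequence with common difference d = 15.
Next term = 77 + 15 = 92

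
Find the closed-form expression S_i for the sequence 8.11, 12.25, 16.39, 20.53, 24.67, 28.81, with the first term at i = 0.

Check differences: 12.25 - 8.11 = 4.14
16.39 - 12.25 = 4.14
Common difference d = 4.14.
First term a = 8.11.
Formula: S_i = 8.11 + 4.14*i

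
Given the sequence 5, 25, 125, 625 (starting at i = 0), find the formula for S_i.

Check ratios: 25 / 5 = 5.0
Common ratio r = 5.
First term a = 5.
Formula: S_i = 5 * 5^i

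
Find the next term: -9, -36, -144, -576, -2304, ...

Ratios: -36 / -9 = 4.0
This is a geometric sequence with common ratio r = 4.
Next term = -2304 * 4 = -9216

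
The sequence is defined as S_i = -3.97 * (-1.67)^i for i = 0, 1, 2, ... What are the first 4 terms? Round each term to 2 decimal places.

This is a geometric sequence.
i=0: S_0 = -3.97 * (-1.67)^0 = -3.97
i=1: S_1 = -3.97 * (-1.67)^1 ≈ 6.63
i=2: S_2 = -3.97 * (-1.67)^2 ≈ -11.07
i=3: S_3 = -3.97 * (-1.67)^3 ≈ 18.49
The first 4 terms are: [-3.97, 6.63, -11.07, 18.49]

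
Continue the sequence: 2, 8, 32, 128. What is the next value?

Ratios: 8 / 2 = 4.0
This is a geometric sequence with common ratio r = 4.
Next term = 128 * 4 = 512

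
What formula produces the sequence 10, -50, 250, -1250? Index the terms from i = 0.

Check ratios: -50 / 10 = -5.0
Common ratio r = -5.
First term a = 10.
Formula: S_i = 10 * (-5)^i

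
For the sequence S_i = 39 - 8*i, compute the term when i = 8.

S_8 = 39 + -8*8 = 39 + -64 = -25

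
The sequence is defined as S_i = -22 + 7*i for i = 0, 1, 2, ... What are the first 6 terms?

This is an arithmetic sequence.
i=0: S_0 = -22 + 7*0 = -22
i=1: S_1 = -22 + 7*1 = -15
i=2: S_2 = -22 + 7*2 = -8
i=3: S_3 = -22 + 7*3 = -1
i=4: S_4 = -22 + 7*4 = 6
i=5: S_5 = -22 + 7*5 = 13
The first 6 terms are: [-22, -15, -8, -1, 6, 13]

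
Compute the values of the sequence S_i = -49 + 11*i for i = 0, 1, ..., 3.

This is an arithmetic sequence.
i=0: S_0 = -49 + 11*0 = -49
i=1: S_1 = -49 + 11*1 = -38
i=2: S_2 = -49 + 11*2 = -27
i=3: S_3 = -49 + 11*3 = -16
The first 4 terms are: [-49, -38, -27, -16]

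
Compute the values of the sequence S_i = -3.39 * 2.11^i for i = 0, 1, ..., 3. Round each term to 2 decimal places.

This is a geometric sequence.
i=0: S_0 = -3.39 * 2.11^0 = -3.39
i=1: S_1 = -3.39 * 2.11^1 ≈ -7.15
i=2: S_2 = -3.39 * 2.11^2 ≈ -15.09
i=3: S_3 = -3.39 * 2.11^3 ≈ -31.85
The first 4 terms are: [-3.39, -7.15, -15.09, -31.85]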